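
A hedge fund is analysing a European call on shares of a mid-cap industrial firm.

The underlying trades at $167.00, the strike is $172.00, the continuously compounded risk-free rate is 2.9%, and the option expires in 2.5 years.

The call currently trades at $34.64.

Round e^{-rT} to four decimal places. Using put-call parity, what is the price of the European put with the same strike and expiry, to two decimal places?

exp(−rT) = exp(−0.029·2.5) = 0.9301
Put-call parity: C − P = S − K·e^(−rT) = 167 − 172·0.9301 = 167 − 159.9772 = 7.0228
P = C − (C − P) = 34.64 − (7.0228) = 27.6172

$27.62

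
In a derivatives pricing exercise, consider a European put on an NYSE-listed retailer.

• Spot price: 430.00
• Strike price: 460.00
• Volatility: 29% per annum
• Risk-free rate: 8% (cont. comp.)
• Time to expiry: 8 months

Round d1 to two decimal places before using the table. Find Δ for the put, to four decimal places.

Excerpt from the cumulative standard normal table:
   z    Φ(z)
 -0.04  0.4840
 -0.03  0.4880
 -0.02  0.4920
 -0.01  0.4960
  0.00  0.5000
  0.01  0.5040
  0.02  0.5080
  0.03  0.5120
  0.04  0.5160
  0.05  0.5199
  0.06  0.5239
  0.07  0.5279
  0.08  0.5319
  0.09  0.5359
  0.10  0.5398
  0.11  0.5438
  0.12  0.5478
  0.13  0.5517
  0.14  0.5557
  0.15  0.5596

T = 0.6667;  σ√T = 0.2368
d₁ = [ln(430/460) + (0.08 + 0.29²/2)·0.6667] / 0.2368 = [-0.0674 + 0.0814] / 0.2368 = 0.0588 which rounds to 0.06
N(d₁) = N(0.06) = 0.5239
Δ_put = N(d₁) − 1 = 0.5239 − 1 = -0.4761

-0.4761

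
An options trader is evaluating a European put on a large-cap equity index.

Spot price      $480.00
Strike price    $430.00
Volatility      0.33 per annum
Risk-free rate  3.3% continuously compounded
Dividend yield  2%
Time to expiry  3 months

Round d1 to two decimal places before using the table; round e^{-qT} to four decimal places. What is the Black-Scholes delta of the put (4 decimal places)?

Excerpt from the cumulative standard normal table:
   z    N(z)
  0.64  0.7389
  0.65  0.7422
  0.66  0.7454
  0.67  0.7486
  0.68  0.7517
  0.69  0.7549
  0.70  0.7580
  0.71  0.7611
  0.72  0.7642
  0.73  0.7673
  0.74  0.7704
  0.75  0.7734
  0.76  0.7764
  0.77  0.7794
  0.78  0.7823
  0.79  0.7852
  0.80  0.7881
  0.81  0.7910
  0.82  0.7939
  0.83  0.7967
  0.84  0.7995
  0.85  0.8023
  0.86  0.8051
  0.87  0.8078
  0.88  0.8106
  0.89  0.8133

-0.2195

σ√T = 0.33·√0.25 = 0.1650
d₁ = [ln(480/430) + (0.033 − 0.02 + 0.33²/2)·0.25] / 0.1650 = [0.1100 + 0.0169] / 0.1650 = 0.7689 → 0.77
N(d₁) = N(0.77) = 0.7794
Δ_put = exp(−qT)·(N(d₁) − 1) = 0.9950·(0.7794 − 1) = -0.2195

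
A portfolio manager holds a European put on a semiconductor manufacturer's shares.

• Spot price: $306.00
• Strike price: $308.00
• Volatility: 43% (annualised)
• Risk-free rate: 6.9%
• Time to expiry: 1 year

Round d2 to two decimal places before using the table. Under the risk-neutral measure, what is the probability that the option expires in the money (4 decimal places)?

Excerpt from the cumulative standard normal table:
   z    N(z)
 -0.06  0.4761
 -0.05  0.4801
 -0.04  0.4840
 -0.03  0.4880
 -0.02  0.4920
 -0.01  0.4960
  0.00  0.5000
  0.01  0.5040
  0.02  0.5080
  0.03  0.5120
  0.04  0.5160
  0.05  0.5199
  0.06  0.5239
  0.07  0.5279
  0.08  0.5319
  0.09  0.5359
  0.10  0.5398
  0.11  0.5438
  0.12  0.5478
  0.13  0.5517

0.5279

σ√T = 0.43·√1 = 0.4300
d₁ = [ln(306/308) + (0.069 + 0.43²/2)·1] / 0.4300 = [-0.0065 + 0.1614] / 0.4300 = 0.3603 ⇒ 0.36
d₂ = d₁ − σ√T = 0.3603 − 0.4300 = -0.0697 ⇒ -0.07
Pr(exercise) under Q = N(−d₂) = N(0.07) = 0.5279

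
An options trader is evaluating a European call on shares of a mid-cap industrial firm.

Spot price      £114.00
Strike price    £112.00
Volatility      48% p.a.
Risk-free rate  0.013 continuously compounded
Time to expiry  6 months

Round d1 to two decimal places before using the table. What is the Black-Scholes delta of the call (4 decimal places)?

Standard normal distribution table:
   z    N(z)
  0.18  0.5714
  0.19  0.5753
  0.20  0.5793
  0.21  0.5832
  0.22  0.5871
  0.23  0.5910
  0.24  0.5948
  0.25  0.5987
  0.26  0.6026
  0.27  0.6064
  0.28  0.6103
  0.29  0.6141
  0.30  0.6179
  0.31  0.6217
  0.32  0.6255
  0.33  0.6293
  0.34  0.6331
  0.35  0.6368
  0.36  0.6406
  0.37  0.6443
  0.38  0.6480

T = 0.5;  σ√T = 0.3394
d₁ = [ln(114/112) + (0.013 + ½·0.48²)·0.5] / (σ√T) = (0.0177 + 0.0641) / 0.3394 = 0.2410 → 0.24
N(d₁) = N(0.24) = 0.5948
Δ_call = N(d₁) = 0.5948

0.5948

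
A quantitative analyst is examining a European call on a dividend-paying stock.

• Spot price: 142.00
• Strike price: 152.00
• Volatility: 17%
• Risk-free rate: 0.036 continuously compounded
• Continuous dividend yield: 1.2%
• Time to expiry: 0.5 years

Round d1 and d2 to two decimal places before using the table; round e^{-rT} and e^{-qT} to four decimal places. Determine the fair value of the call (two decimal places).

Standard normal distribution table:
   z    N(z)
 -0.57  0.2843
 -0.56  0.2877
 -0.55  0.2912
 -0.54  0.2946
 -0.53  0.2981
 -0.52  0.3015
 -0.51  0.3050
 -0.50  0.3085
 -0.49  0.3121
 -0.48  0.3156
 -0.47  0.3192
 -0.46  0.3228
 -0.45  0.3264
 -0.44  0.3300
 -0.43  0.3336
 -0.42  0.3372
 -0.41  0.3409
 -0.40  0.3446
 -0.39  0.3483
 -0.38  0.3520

3.61

σ√T = 0.17 × 0.7071 = 0.1202
d₁ = [ln(142/152) + (0.036 − 0.012 + 0.17²/2)·0.5] / 0.1202 = [-0.0681 + 0.0192] / 0.1202 = -0.4062 ≈ -0.41
d₂ = d₁ − σ√T = -0.4062 − 0.1202 = -0.5264 ≈ -0.53
e^(−qT) = e^(−0.012·0.5) = 0.9940;  e^(−rT) = e^(−0.036·0.5) = 0.9822
N(d₁) = N(-0.41) = 0.3409;  N(d₂) = N(-0.53) = 0.2981
C = 142·0.9940·0.3409 − 152·0.9822·0.2981 = 48.1174 − 44.5047 = 3.6127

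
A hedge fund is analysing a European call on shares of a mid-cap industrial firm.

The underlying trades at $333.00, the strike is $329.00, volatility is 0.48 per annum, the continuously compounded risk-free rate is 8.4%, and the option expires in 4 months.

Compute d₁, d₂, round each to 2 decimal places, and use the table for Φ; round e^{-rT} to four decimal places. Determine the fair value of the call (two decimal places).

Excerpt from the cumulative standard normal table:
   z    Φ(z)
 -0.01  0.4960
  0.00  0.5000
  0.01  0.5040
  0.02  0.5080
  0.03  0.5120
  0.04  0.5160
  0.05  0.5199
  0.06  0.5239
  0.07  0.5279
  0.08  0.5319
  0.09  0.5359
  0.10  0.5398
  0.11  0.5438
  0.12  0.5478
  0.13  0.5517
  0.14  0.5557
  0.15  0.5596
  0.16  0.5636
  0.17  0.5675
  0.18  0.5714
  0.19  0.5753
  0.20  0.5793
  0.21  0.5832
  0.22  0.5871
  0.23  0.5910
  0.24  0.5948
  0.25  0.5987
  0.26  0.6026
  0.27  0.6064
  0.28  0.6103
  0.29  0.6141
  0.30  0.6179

σ√T = 0.48·√0.3333 = 0.2771
d₁ = [ln(333/329) + (0.084 + 0.48²/2)·0.3333] / 0.2771 = [0.0121 + 0.0664] / 0.2771 = 0.2832 → 0.28
d₂ = d₁ − σ√T = 0.2832 − 0.2771 = 0.0061 → 0.01
e^(−rT) = e^(−0.084·0.3333) = 0.9724
N(d₁) = N(0.28) = 0.6103;  N(d₂) = N(0.01) = 0.5040
C = 333·0.6103 − 329·0.9724·0.5040 = 203.2299 − 161.2395 = 41.9904

$41.99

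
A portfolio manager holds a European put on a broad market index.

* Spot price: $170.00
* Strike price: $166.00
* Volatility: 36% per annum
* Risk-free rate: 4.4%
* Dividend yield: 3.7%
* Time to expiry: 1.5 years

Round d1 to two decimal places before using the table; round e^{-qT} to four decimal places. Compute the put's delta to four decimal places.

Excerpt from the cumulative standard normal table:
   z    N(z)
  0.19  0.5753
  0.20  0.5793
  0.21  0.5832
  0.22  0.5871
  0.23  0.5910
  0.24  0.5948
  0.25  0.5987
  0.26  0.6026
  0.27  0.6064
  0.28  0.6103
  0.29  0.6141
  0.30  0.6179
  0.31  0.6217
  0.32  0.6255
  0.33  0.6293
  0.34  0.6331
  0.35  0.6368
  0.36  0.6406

σ√T = 0.36 × 1.2247 = 0.4409
d₁ = [ln(170/166) + (0.044 − 0.037 + 0.36²/2)·1.5] / 0.4409 = [0.0238 + 0.1077] / 0.4409 = 0.2983 ≈ 0.30
N(d₁) = N(0.30) = 0.6179
Δ_put = e^(−qT)·(N(d₁) − 1) = 0.9460·(0.6179 − 1) = -0.3615

-0.3615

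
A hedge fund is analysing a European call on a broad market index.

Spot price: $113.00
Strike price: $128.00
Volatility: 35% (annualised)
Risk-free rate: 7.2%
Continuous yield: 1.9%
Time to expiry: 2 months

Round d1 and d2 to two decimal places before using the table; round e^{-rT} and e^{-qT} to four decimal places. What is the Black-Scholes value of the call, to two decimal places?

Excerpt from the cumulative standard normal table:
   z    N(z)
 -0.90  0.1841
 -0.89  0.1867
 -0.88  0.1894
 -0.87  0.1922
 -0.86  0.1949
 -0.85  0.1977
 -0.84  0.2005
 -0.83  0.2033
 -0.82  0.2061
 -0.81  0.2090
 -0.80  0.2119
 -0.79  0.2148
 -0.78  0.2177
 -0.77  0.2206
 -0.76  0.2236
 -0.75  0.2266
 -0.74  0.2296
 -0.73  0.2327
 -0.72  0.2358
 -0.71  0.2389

$1.91

σ√T = 0.35·√0.1667 = 0.1429
d₁ = [ln(113/128) + (0.072 − 0.019 + ½·0.35²)·0.1667] / (σ√T) = (-0.1246 + 0.0190) / 0.1429 = -0.7391 ⇒ -0.74
d₂ = -0.7391 − 0.1429 = -0.8819 ⇒ -0.88
e^(−qT) = e^(−0.019·0.1667) = 0.9968;  e^(−rT) = e^(−0.072·0.1667) = 0.9881
N(d₁) = N(-0.74) = 0.2296;  N(d₂) = N(-0.88) = 0.1894
C = 113·0.9968·0.2296 − 128·0.9881·0.1894 = 25.8618 − 23.9547 = 1.9071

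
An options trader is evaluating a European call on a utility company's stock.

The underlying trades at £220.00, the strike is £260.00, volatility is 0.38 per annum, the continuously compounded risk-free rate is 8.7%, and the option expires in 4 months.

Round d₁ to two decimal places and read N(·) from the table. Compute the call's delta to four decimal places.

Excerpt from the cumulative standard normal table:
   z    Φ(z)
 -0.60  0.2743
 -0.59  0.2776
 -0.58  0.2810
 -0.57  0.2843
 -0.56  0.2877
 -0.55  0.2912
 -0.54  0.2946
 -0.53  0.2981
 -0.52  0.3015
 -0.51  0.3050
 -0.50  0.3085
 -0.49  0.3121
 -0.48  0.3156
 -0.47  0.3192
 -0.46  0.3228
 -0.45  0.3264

0.3015

T = 0.3333;  σ√T = 0.2194
d₁ = [ln(220/260) + (0.087 + 0.38²/2)·0.3333] / 0.2194 = [-0.1671 + 0.0531] / 0.2194 = -0.5196 ⇒ -0.52
N(d₁) = N(-0.52) = 0.3015
Δ_call = N(d₁) = 0.3015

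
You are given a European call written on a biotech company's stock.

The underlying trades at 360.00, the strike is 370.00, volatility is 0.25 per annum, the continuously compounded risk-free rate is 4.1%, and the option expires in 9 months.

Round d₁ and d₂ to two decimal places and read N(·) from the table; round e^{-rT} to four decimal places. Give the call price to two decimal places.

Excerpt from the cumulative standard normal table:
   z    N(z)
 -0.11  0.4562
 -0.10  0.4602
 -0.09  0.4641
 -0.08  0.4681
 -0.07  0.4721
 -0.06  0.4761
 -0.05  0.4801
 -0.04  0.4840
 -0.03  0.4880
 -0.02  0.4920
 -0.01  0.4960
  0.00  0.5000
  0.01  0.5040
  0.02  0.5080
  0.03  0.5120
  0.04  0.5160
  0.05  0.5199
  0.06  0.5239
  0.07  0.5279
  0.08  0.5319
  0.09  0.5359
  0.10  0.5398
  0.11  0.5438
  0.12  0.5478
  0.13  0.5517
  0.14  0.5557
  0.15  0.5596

σ√T = 0.25·√0.75 = 0.2165
d₁ = [ln(360/370) + (0.041 + 0.25²/2)·0.75] / 0.2165 = [-0.0274 + 0.0542] / 0.2165 = 0.1237 ≈ 0.12
d₂ = d₁ − σ√T = 0.1237 − 0.2165 = -0.0928 ≈ -0.09
exp(−rT) = exp(−0.041·0.75) = 0.9697
N(d₁) = N(0.12) = 0.5478;  N(d₂) = N(-0.09) = 0.4641
C = 360·0.5478 − 370·0.9697·0.4641 = 197.2080 − 166.5140 = 30.6940

30.69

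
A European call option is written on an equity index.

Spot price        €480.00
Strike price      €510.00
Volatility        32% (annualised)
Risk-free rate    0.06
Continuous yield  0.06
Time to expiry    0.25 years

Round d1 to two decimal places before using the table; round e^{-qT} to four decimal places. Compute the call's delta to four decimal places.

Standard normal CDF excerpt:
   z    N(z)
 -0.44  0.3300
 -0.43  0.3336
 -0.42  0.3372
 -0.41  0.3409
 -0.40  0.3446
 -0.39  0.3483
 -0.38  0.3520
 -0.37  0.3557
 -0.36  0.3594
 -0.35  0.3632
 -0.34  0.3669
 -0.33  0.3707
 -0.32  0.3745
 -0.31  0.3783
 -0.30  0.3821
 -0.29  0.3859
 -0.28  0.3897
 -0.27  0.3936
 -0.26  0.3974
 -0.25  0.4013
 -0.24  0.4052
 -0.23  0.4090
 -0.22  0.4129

σ√T = 0.32·√0.25 = 0.1600
d₁ = [ln(480/510) + (0.06 − 0.06 + ½·0.32²)·0.25] / (σ√T) = (-0.0606 + 0.0128) / 0.1600 = -0.2989 which rounds to -0.30
N(d₁) = N(-0.30) = 0.3821
Δ_call = exp(−qT)·N(d₁) = 0.9851·0.3821 = 0.3764

0.3764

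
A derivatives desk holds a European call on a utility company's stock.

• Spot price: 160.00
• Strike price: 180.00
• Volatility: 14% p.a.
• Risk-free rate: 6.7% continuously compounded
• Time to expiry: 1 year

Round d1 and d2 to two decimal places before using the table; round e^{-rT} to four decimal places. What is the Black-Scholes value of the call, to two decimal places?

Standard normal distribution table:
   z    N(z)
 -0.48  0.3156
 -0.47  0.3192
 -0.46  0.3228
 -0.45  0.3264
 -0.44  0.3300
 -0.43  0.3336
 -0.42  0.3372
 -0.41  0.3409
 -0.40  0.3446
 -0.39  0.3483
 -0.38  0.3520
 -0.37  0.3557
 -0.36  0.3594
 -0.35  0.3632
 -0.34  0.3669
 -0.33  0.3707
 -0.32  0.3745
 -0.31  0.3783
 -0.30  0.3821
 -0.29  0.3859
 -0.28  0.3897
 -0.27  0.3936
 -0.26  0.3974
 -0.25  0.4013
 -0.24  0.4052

5.59

σ√T = 0.14·√1 = 0.1400
ln(S/K) + (r + σ²/2)T = ln(160/180) + (0.067 + 0.14²/2)·1 = -0.1178 + 0.0768 = -0.0410
d₁ = -0.0410 / 0.1400 = -0.2927 which rounds to -0.29
d₂ = d₁ − σ√T = -0.2927 − 0.1400 = -0.4327 which rounds to -0.43
e^(−rT) = e^(−0.067·1) = 0.9352
N(d₁) = N(-0.29) = 0.3859;  N(d₂) = N(-0.43) = 0.3336
C = 160·0.3859 − 180·0.9352·0.3336 = 61.7440 − 56.1569 = 5.5871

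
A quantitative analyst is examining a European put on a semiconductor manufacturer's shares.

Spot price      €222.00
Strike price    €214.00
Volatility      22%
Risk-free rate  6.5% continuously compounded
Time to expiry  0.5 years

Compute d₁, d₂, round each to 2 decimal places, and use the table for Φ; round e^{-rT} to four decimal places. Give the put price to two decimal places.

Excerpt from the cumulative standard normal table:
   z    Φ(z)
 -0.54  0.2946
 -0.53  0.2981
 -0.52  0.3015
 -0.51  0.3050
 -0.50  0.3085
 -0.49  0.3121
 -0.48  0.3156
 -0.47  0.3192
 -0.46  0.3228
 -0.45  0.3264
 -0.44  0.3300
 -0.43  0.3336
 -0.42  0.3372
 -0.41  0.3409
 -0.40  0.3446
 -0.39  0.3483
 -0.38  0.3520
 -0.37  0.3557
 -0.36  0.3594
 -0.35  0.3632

€6.75

T = 0.5;  σ√T = 0.1556
d₁ = [ln(222/214) + (0.065 + 0.22²/2)·0.5] / 0.1556 = [0.0367 + 0.0446] / 0.1556 = 0.5226 → 0.52
d₂ = d₁ − σ√T = 0.5226 − 0.1556 = 0.3671 → 0.37
exp(−rT) = exp(−0.065·0.5) = 0.9680
N(−d₂) = N(-0.37) = 0.3557;  N(−d₁) = N(-0.52) = 0.3015
P = 214·0.9680·0.3557 − 222·0.3015 = 73.6840 − 66.9330 = 6.7510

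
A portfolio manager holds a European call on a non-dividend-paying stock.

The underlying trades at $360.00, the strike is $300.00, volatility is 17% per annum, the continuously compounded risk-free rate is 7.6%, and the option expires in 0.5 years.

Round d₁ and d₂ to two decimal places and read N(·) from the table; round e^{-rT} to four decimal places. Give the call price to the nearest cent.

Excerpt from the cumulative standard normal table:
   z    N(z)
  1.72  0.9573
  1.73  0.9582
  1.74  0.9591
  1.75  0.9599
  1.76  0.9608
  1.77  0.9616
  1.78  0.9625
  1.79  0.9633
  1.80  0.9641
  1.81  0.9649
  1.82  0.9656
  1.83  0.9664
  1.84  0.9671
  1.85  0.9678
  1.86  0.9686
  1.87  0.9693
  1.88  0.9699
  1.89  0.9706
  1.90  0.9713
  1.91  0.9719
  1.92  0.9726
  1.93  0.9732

σ√T = 0.17·√0.5 = 0.1202
d₁ = [ln(360/300) + (0.076 + 0.17²/2)·0.5] / 0.1202 = [0.1823 + 0.0452] / 0.1202 = 1.8929 which rounds to 1.89
d₂ = d₁ − σ√T = 1.8929 − 0.1202 = 1.7727 which rounds to 1.77
exp(−rT) = exp(−0.076·0.5) = 0.9627
C = 360·N(1.89) − 300·0.9627·N(1.77) = 360·0.9706 − 300·0.9627·0.9616 = 349.4160 − 277.7197 = 71.6963

$71.70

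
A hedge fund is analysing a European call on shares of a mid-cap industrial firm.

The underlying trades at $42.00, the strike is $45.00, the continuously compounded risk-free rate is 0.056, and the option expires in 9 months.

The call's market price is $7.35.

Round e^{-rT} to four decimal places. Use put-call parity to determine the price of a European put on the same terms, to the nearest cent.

e^(−rT) = e^(−0.056·0.75) = 0.9589
Put-call parity: C − P = S − K·e^(−rT) = 42 − 45·0.9589 = 42 − 43.1505 = -1.1505
P = C − (C − P) = 7.35 − (-1.1505) = 8.5005

$8.50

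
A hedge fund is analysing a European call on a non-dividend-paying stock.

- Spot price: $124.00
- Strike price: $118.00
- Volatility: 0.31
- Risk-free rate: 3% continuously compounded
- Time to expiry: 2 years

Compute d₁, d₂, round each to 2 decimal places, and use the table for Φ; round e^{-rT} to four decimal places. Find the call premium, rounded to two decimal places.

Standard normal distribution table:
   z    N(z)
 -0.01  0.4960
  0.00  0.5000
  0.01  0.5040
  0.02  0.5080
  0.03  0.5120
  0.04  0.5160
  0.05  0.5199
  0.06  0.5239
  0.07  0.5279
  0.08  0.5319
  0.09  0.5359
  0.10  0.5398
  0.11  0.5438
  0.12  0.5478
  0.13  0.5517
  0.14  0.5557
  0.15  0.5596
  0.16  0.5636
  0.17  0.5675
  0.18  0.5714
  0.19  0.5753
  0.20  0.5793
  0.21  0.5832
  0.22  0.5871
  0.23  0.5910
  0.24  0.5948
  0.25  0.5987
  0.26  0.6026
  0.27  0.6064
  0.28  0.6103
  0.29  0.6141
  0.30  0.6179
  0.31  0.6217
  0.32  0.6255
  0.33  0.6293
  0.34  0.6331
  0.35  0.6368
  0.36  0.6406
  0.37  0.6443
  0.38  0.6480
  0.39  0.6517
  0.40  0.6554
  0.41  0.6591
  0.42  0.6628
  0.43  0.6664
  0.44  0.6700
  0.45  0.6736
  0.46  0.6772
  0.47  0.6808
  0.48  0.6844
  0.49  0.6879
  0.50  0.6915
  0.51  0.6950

σ√T = 0.31·√2 = 0.4384
d₁ = [ln(124/118) + (0.03 + 0.31²/2)·2] / 0.4384 = [0.0496 + 0.1561] / 0.4384 = 0.4692 → 0.47
d₂ = d₁ − σ√T = 0.4692 − 0.4384 = 0.0308 → 0.03
exp(−rT) = exp(−0.03·2) = 0.9418
N(d₁) = N(0.47) = 0.6808;  N(d₂) = N(0.03) = 0.5120
C = 124·0.6808 − 118·0.9418·0.5120 = 84.4192 − 56.8998 = 27.5194

$27.52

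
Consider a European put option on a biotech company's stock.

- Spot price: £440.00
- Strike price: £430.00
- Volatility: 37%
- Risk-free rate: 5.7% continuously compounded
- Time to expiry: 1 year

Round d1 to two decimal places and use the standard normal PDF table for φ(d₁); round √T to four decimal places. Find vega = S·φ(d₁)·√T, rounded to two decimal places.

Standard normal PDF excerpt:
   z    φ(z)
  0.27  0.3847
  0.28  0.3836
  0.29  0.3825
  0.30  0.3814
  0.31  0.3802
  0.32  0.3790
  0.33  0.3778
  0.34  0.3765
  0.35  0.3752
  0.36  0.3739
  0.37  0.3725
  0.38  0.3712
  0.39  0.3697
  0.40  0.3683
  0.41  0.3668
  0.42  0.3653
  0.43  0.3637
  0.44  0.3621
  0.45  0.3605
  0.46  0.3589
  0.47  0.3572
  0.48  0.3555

162.05

σ√T = 0.37·√1 = 0.3700
d₁ = [ln(440/430) + (0.057 + 0.37²/2)·1] / 0.3700 = [0.0230 + 0.1255] / 0.3700 = 0.4012 → 0.40
√T = √1 = 1.0000
φ(d₁) = φ(0.40) = 0.3683
vega = S·φ(d₁)·√T = 440·0.3683·1.0000 = 162.0520
(The call has the same vega.)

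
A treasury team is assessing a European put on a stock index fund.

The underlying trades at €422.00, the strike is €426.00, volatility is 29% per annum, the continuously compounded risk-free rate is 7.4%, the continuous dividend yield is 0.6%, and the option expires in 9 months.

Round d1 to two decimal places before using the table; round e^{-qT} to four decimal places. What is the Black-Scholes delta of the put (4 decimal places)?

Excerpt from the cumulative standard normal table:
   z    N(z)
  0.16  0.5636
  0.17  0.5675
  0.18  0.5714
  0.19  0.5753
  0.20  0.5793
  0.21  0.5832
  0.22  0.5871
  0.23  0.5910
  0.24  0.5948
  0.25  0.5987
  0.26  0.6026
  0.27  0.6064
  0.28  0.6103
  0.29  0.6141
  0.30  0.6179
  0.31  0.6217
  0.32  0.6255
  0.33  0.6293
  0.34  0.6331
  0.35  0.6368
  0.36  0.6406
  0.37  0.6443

-0.3842

σ√T = 0.29 × 0.8660 = 0.2511
d₁ = [ln(422/426) + (0.074 − 0.006 + 0.29²/2)·0.75] / 0.2511 = [-0.0094 + 0.0825] / 0.2511 = 0.2911 which rounds to 0.29
N(d₁) = N(0.29) = 0.6141
Δ_put = e^(−qT)·(N(d₁) − 1) = 0.9955·(0.6141 − 1) = -0.3842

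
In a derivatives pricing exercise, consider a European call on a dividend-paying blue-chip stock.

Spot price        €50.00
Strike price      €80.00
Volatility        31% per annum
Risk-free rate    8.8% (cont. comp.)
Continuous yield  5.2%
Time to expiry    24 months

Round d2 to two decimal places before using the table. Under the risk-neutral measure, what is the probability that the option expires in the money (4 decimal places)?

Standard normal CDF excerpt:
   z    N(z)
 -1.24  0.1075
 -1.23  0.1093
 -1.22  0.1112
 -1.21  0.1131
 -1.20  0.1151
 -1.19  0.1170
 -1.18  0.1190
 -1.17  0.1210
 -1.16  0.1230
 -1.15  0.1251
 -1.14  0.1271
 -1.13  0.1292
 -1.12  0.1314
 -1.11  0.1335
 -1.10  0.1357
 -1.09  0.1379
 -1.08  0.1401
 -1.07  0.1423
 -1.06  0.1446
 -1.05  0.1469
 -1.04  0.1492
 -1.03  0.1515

σ√T = 0.31 × 1.4142 = 0.4384
ln(S/K) + (r − q + σ²/2)T = ln(50/80) + (0.088 − 0.052 + 0.31²/2)·2 = -0.4700 + 0.1681 = -0.3019
d₁ = -0.3019 / 0.4384 = -0.6886 ⇒ -0.69
d₂ = d₁ − σ√T = -0.6886 − 0.4384 = -1.1270 ⇒ -1.13
Pr(exercise) under Q = N(d₂) = 0.1292

0.1292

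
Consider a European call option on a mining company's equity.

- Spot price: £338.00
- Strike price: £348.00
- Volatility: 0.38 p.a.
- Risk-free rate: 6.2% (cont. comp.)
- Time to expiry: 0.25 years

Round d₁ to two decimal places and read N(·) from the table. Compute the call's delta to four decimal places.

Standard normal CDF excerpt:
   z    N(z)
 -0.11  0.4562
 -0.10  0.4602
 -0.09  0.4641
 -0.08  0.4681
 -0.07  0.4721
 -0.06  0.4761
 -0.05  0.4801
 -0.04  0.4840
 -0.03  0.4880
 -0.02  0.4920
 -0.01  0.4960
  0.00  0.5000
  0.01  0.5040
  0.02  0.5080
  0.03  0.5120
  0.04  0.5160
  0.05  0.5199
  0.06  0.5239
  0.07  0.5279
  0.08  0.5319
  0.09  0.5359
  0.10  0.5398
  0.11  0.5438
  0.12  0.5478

σ√T = 0.38·√0.25 = 0.1900
ln(S/K) + (r + σ²/2)T = ln(338/348) + (0.062 + 0.38²/2)·0.25 = -0.0292 + 0.0335 = 0.0044
d₁ = 0.0044 / 0.1900 = 0.0231 ⇒ 0.02
N(d₁) = N(0.02) = 0.5080
Δ_call = N(d₁) = 0.5080

0.5080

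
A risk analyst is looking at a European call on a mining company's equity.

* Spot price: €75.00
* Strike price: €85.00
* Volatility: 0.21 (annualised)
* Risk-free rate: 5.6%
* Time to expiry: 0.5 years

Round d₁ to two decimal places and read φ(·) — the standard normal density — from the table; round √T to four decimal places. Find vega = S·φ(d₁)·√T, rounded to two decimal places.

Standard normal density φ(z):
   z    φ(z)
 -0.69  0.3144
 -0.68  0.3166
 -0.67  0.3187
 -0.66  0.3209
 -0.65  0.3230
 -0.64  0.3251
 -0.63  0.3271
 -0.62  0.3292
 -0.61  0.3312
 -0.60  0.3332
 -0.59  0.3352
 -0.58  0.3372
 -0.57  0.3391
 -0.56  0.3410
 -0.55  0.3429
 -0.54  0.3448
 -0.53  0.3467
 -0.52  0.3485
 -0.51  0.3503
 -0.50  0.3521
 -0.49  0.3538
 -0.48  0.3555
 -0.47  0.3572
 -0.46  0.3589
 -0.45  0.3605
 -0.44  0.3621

17.88

T = 0.5;  σ√T = 0.1485
d₁ = [ln(75/85) + (0.056 + 0.21²/2)·0.5] / 0.1485 = [-0.1252 + 0.0390] / 0.1485 = -0.5801 ⇒ -0.58
√T = √0.5 = 0.7071
φ(d₁) = φ(-0.58) = 0.3372
vega = S·φ(d₁)·√T = 75·0.3372·0.7071 = 17.8826
(The put has the same vega.)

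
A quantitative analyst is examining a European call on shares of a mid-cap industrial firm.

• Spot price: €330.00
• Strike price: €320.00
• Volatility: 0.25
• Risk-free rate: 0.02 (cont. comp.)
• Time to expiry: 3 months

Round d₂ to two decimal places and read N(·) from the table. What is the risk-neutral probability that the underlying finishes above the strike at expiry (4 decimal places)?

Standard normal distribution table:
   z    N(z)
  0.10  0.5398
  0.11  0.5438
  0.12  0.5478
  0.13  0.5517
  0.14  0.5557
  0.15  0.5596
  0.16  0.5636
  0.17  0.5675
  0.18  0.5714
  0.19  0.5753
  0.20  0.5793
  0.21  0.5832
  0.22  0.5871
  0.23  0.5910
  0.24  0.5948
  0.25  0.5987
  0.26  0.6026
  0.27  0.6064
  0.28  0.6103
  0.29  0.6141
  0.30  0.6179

σ√T = 0.25·√0.25 = 0.1250
d₁ = [ln(330/320) + (0.02 + ½·0.25²)·0.25] / (σ√T) = (0.0308 + 0.0128) / 0.1250 = 0.3487 ≈ 0.35
d₂ = 0.3487 − 0.1250 = 0.2237 ≈ 0.22
Risk-neutral Pr[S_T > K] = N(d₂) = N(0.22) = 0.5871

0.5871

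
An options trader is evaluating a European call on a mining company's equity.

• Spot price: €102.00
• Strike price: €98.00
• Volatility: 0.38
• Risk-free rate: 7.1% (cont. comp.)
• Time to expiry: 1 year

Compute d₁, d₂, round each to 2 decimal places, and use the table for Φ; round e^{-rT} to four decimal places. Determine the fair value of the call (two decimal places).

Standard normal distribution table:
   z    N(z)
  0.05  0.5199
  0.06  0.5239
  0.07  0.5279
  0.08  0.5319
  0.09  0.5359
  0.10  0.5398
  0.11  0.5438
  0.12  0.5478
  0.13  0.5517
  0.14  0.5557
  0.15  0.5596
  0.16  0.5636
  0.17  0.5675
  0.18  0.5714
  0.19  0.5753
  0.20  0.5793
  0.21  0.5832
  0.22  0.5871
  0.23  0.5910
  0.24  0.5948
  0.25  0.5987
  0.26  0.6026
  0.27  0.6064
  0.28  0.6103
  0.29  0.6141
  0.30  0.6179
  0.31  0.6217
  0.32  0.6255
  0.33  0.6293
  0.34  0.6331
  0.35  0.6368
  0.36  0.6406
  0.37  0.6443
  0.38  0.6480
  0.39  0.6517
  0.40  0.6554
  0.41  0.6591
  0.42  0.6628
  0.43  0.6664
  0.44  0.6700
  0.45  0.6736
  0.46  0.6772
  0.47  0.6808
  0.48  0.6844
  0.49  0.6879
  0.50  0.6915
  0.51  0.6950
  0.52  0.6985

€20.53

σ√T = 0.38·√1 = 0.3800
d₁ = [ln(102/98) + (0.071 + 0.38²/2)·1] / 0.3800 = [0.0400 + 0.1432] / 0.3800 = 0.4821 ⇒ 0.48
d₂ = d₁ − σ√T = 0.4821 − 0.3800 = 0.1021 ⇒ 0.10
exp(−rT) = exp(−0.071·1) = 0.9315
N(d₁) = N(0.48) = 0.6844;  N(d₂) = N(0.10) = 0.5398
C = 102·0.6844 − 98·0.9315·0.5398 = 69.8088 − 49.2767 = 20.5321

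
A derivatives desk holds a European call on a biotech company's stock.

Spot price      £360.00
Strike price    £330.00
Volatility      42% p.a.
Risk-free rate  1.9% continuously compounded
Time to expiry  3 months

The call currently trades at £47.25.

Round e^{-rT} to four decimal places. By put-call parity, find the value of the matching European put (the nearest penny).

e^(−rT) = e^(−0.019·0.25) = 0.9953
Put-call parity: C − P = S − K·e^(−rT) = 360 − 330·0.9953 = 360 − 328.4490 = 31.5510
P = C − (C − P) = 47.25 − (31.5510) = 15.6990

£15.70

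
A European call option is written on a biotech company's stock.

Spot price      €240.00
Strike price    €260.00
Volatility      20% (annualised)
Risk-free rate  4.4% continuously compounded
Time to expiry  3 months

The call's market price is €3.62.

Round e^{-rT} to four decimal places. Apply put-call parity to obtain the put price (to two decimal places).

€20.79

e^(−rT) = e^(−0.044·0.25) = 0.9891
Put-call parity: C − P = S − K·e^(−rT) = 240 − 260·0.9891 = 240 − 257.1660 = -17.1660
P = C − (C − P) = 3.62 − (-17.1660) = 20.7860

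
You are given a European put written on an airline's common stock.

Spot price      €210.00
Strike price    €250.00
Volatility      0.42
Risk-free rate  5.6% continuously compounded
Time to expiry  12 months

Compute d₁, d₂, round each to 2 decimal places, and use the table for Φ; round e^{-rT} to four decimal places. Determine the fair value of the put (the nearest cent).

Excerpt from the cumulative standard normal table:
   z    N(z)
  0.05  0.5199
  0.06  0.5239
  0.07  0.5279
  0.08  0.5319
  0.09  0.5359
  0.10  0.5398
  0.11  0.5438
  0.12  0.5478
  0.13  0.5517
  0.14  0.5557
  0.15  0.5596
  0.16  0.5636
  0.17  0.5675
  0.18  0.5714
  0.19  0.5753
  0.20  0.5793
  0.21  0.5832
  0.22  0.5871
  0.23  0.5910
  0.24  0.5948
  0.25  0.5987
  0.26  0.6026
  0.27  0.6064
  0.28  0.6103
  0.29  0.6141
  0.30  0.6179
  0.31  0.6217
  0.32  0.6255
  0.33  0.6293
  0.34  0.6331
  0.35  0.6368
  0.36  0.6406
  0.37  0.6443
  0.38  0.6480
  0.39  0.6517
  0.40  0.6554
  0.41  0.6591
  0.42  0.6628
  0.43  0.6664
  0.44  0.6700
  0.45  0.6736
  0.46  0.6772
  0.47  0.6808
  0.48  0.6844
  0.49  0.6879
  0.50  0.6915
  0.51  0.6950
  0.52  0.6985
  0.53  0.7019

σ√T = 0.42 × 1.0000 = 0.4200
d₁ = [ln(210/250) + (0.056 + 0.42²/2)·1] / 0.4200 = [-0.1744 + 0.1442] / 0.4200 = -0.0718 ⇒ -0.07
d₂ = d₁ − σ√T = -0.0718 − 0.4200 = -0.4918 ⇒ -0.49
exp(−rT) = exp(−0.056·1) = 0.9455
P = 250·0.9455·N(0.49) − 210·N(0.07) = 250·0.9455·0.6879 − 210·0.5279 = 162.6024 − 110.8590 = 51.7434

€51.74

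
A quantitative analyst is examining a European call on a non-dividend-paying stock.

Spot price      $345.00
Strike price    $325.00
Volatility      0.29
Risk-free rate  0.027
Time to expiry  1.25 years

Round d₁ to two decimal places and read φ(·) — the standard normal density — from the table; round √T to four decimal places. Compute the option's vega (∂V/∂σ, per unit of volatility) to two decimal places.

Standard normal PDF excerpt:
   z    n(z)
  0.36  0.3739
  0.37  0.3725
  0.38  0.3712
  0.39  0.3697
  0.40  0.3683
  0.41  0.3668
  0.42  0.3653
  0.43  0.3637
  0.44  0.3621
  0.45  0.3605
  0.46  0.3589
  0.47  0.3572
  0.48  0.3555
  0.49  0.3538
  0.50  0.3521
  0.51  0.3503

139.05

σ√T = 0.29 × 1.1180 = 0.3242
d₁ = [ln(345/325) + (0.027 + 0.29²/2)·1.25] / 0.3242 = [0.0597 + 0.0863] / 0.3242 = 0.4504 ≈ 0.45
√T = √1.25 = 1.1180
φ(d₁) = φ(0.45) = 0.3605
vega = S·φ(d₁)·√T = 345·0.3605·1.1180 = 139.0485
(Vega is the same for a European call and put with the same parameters.)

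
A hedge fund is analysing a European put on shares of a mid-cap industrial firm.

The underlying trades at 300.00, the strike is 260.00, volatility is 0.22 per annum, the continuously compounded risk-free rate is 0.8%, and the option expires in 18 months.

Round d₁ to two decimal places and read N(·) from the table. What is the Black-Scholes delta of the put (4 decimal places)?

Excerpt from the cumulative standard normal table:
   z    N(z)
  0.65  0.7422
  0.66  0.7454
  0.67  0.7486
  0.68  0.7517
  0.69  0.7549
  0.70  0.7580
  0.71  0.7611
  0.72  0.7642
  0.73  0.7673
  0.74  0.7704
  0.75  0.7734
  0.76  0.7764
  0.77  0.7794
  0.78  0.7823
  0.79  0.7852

-0.2389

T = 1.5;  σ√T = 0.2694
d₁ = [ln(300/260) + (0.008 + ½·0.22²)·1.5] / (σ√T) = (0.1431 + 0.0483) / 0.2694 = 0.7104 ⇒ 0.71
N(d₁) = N(0.71) = 0.7611
Δ_put = N(d₁) − 1 = 0.7611 − 1 = -0.2389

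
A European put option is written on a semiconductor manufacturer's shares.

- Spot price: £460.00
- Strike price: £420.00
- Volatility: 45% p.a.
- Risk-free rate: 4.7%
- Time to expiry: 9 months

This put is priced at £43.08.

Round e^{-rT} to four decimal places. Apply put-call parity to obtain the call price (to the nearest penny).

exp(−rT) = exp(−0.047·0.75) = 0.9654
Put-call parity: C − P = S − K·e^(−rT) = 460 − 420·0.9654 = 460 − 405.4680 = 54.5320
C = P + (C − P) = 43.08 + (54.5320) = 97.6120

£97.61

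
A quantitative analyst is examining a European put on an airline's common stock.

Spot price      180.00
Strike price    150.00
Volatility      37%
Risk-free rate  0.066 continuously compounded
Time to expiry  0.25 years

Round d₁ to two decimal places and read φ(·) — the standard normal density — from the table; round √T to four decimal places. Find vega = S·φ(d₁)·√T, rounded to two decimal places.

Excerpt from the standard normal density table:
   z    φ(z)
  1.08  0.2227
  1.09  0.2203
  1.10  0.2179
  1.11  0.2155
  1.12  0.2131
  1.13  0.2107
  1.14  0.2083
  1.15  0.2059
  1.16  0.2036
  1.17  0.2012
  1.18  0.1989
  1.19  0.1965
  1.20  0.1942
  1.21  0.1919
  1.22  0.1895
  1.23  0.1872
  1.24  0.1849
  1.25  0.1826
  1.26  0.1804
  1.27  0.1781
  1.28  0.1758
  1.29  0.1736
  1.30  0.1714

18.11

σ√T = 0.37 × 0.5000 = 0.1850
ln(S/K) + (r + σ²/2)T = ln(180/150) + (0.066 + 0.37²/2)·0.25 = 0.1823 + 0.0336 = 0.2159
d₁ = 0.2159 / 0.1850 = 1.1672 ≈ 1.17
√T = √0.25 = 0.5000
φ(d₁) = φ(1.17) = 0.2012
vega = S·φ(d₁)·√T = 180·0.2012·0.5000 = 18.1080
(The call has the same vega.)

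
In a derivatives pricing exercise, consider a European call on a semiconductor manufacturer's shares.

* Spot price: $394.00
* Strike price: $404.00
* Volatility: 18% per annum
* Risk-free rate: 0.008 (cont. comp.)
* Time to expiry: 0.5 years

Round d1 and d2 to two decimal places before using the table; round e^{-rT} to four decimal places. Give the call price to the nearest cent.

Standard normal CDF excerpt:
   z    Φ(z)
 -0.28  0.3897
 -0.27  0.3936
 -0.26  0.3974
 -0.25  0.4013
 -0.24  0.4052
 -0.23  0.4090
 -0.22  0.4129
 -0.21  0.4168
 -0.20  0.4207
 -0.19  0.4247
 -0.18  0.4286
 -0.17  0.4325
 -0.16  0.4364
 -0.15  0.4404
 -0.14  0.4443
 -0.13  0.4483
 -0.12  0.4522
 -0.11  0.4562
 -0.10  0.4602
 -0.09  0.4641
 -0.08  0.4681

$16.74

T = 0.5;  σ√T = 0.1273
d₁ = [ln(394/404) + (0.008 + 0.18²/2)·0.5] / 0.1273 = [-0.0251 + 0.0121] / 0.1273 = -0.1019 ≈ -0.10
d₂ = d₁ − σ√T = -0.1019 − 0.1273 = -0.2291 ≈ -0.23
exp(−rT) = exp(−0.008·0.5) = 0.9960
N(d₁) = N(-0.10) = 0.4602;  N(d₂) = N(-0.23) = 0.4090
C = 394·0.4602 − 404·0.9960·0.4090 = 181.3188 − 164.5751 = 16.7437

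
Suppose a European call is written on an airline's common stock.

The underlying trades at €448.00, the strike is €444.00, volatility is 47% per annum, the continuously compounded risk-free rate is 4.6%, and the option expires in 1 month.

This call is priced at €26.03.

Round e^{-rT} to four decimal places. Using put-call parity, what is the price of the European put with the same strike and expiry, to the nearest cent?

€20.34

e^(−rT) = e^(−0.046·0.08333) = 0.9962
Put-call parity: C − P = S − K·e^(−rT) = 448 − 444·0.9962 = 448 − 442.3128 = 5.6872
P = C − (C − P) = 26.03 − (5.6872) = 20.3428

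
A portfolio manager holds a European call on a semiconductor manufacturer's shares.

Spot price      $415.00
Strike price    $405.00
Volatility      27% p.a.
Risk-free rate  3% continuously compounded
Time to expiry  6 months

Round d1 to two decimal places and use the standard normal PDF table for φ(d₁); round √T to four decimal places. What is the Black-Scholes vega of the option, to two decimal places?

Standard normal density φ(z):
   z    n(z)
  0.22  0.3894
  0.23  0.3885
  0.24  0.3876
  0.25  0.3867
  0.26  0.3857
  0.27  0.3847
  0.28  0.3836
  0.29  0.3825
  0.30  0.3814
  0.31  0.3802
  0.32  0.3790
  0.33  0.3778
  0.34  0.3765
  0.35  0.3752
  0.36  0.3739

111.92

σ√T = 0.27·√0.5 = 0.1909
d₁ = [ln(415/405) + (0.03 + 0.27²/2)·0.5] / 0.1909 = [0.0244 + 0.0332] / 0.1909 = 0.3018 ≈ 0.30
√T = √0.5 = 0.7071
φ(d₁) = φ(0.30) = 0.3814
vega = S·φ(d₁)·√T = 415·0.3814·0.7071 = 111.9205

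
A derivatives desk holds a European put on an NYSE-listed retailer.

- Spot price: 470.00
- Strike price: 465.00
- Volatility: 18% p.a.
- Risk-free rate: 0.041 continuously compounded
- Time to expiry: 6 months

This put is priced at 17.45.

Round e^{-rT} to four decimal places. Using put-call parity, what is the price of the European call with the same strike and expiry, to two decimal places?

31.89

e^(−rT) = e^(−0.041·0.5) = 0.9797
Put-call parity: C − P = S − K·e^(−rT) = 470 − 465·0.9797 = 470 − 455.5605 = 14.4395
C = P + (C − P) = 17.45 + (14.4395) = 31.8895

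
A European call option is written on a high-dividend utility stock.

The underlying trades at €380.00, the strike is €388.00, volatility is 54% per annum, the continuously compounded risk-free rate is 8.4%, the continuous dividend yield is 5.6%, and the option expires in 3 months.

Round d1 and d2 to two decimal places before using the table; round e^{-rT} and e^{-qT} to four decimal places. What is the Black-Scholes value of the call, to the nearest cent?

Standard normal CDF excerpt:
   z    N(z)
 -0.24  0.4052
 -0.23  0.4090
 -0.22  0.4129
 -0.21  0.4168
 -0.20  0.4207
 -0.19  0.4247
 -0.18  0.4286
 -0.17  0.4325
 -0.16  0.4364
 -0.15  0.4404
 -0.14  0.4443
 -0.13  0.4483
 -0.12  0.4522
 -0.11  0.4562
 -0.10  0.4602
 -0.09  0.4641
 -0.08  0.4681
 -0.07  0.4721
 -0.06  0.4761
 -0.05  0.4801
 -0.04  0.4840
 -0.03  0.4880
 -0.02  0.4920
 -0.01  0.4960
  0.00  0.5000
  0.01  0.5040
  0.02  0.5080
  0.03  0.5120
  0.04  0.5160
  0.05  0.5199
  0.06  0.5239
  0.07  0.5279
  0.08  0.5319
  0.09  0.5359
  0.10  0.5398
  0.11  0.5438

€37.96

σ√T = 0.54 × 0.5000 = 0.2700
ln(S/K) + (r − q + σ²/2)T = ln(380/388) + (0.084 − 0.056 + 0.54²/2)·0.25 = -0.0208 + 0.0435 = 0.0226
d₁ = 0.0226 / 0.2700 = 0.0838 → 0.08
d₂ = d₁ − σ√T = 0.0838 − 0.2700 = -0.1862 → -0.19
exp(−qT) = exp(−0.056·0.25) = 0.9861;  exp(−rT) = exp(−0.084·0.25) = 0.9792
N(d₁) = N(0.08) = 0.5319;  N(d₂) = N(-0.19) = 0.4247
C = 380·0.9861·0.5319 − 388·0.9792·0.4247 = 199.3125 − 161.3561 = 37.9564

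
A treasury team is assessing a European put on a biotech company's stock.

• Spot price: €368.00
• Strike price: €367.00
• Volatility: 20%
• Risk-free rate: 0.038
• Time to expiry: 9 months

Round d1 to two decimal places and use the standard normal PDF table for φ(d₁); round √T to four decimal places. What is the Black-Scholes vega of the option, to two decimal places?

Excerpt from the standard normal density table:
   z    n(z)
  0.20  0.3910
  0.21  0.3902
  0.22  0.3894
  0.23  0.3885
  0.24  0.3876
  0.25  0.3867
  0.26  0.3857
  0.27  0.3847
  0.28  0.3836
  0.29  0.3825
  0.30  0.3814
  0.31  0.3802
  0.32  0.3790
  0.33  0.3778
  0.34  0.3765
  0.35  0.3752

T = 0.75;  σ√T = 0.1732
d₁ = [ln(368/367) + (0.038 + 0.2²/2)·0.75] / 0.1732 = [0.0027 + 0.0435] / 0.1732 = 0.2669 ≈ 0.27
√T = √0.75 = 0.8660
φ(d₁) = φ(0.27) = 0.3847
vega = S·φ(d₁)·√T = 368·0.3847·0.8660 = 122.5993

122.60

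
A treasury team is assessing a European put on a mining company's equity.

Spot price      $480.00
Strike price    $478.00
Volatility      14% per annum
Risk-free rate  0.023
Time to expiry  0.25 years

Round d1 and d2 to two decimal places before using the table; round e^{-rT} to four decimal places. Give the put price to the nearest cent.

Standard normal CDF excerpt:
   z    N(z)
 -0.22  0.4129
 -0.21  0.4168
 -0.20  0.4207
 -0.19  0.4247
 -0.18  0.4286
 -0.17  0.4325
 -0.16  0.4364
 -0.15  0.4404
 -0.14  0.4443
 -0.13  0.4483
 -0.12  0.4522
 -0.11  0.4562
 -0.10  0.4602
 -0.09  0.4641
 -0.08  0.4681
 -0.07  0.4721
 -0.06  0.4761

$11.09

σ√T = 0.14·√0.25 = 0.0700
d₁ = [ln(480/478) + (0.023 + ½·0.14²)·0.25] / (σ√T) = (0.0042 + 0.0082) / 0.0700 = 0.1768 → 0.18
d₂ = 0.1768 − 0.0700 = 0.1068 → 0.11
e^(−rT) = e^(−0.023·0.25) = 0.9943
P = 478·0.9943·N(-0.11) − 480·N(-0.18) = 478·0.9943·0.4562 − 480·0.4286 = 216.8206 − 205.7280 = 11.0926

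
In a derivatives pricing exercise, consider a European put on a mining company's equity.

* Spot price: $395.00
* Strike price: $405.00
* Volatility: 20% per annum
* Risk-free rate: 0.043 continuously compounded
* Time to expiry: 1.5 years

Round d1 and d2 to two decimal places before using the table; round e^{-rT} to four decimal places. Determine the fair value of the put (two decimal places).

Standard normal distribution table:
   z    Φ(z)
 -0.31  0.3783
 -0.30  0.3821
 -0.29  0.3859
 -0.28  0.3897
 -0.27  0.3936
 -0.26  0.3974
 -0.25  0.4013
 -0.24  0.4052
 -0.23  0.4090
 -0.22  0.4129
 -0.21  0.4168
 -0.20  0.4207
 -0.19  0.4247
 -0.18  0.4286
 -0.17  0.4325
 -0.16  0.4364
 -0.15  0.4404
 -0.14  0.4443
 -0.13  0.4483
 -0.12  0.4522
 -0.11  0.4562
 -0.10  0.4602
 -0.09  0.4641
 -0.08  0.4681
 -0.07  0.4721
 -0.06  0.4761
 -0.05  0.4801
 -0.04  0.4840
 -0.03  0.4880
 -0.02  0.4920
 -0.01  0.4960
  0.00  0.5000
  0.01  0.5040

σ√T = 0.2·√1.5 = 0.2449
d₁ = [ln(395/405) + (0.043 + 0.2²/2)·1.5] / 0.2449 = [-0.0250 + 0.0945] / 0.2449 = 0.2837 ≈ 0.28
d₂ = d₁ − σ√T = 0.2837 − 0.2449 = 0.0388 ≈ 0.04
exp(−rT) = exp(−0.043·1.5) = 0.9375
N(−d₂) = N(-0.04) = 0.4840;  N(−d₁) = N(-0.28) = 0.3897
P = 405·0.9375·0.4840 − 395·0.3897 = 183.7687 − 153.9315 = 29.8372

$29.84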